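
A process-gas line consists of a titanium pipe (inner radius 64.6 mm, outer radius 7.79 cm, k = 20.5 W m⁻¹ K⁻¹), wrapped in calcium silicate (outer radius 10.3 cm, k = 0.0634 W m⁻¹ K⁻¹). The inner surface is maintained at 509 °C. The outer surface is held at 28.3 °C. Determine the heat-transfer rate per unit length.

Q' = 684 W/m

Treat each layer as a resistance in series:
  R'_titanium = ln(0.0779/0.0646)/(2πk) = 0.1872/(2π·20.5) = 0.001453 m·K/W
  R'_calcium silicate = ln(0.103/0.0779)/(2πk) = 0.2793/(2π·0.0634) = 0.7011 m·K/W
ΣR = 0.001453 + 0.7011 = 0.7026 m·K/W
Q' = ΔT/ΣR = (509 °C − 28.3 °C)/0.7026 = 684 W/m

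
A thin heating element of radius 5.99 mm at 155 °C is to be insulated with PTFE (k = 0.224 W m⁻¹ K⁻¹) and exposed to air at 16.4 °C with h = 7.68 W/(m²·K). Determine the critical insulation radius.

r_cr = 2.92 cm

For a cylinder, r_cr = k_ins/h = 0.224/7.68 = 0.0292 m = 2.92 cm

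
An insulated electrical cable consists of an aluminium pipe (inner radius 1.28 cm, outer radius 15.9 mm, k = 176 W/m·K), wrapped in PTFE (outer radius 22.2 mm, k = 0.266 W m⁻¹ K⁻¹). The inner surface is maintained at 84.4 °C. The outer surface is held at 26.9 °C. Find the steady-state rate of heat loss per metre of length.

Q' = 288 W/m

Resistance network (inner→outer):
  R'_aluminium = ln(0.0159/0.0128)/(2πk) = 0.2169/(2π·176) = 1.961×10^-4 m·K/W
  R'_PTFE = ln(0.0222/0.0159)/(2πk) = 0.3338/(2π·0.266) = 0.1997 m·K/W
ΣR = 1.961×10^-4 + 0.1997 = 0.1999 m·K/W
Q' = ΔT/ΣR = (84.4 °C − 26.9 °C)/0.1999 = 288 W/m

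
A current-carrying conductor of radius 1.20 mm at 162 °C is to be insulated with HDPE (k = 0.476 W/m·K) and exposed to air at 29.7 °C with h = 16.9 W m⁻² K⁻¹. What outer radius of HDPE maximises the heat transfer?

r_cr = 2.82 cm

For a cylinder, r_cr = k_ins/h = 0.476/16.9 = 0.0282 m = 2.82 cm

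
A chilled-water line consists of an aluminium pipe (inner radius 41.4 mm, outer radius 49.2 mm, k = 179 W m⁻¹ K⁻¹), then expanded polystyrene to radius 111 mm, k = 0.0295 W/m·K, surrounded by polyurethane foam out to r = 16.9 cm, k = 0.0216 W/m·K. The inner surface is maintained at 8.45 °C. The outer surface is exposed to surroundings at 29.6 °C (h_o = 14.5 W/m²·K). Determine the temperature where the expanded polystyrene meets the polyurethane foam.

Treat each layer as a resistance in series:
  R'_aluminium = ln(0.0492/0.0414)/(2πk) = 0.1726/(2π·179) = 1.535×10^-4 m·K/W
  R'_expanded polystyrene = ln(0.111/0.0492)/(2πk) = 0.8136/(2π·0.0295) = 4.390 m·K/W
  R'_polyurethane foam = ln(0.169/0.111)/(2πk) = 0.4204/(2π·0.0216) = 3.097 m·K/W
  R'_conv,out = 1/(2πr h) = 1/(2π·0.169·14.5) = 0.06495 m·K/W
ΣR = 1.535×10^-4 + 4.390 + 3.097 + 0.06495 = 7.552 m·K/W
Q' = ΔT/ΣR = (8.45 °C − 29.6 °C)/7.552 = -2.801 W/m
From the inner boundary to the expanded polystyrene/polyurethane foam interface, ΣR_partial = 4.390 m·K/W.
T_interface = T_in − Q'·ΣR_partial = 8.45 °C − (-2.801)(4.390) = 20.7 °C

T = 20.7 °C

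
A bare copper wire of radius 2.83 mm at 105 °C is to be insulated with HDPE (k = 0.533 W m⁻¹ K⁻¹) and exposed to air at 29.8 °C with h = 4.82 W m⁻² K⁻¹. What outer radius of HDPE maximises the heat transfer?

For a cylinder, r_cr = k_ins/h = 0.533/4.82 = 0.111 m = 11.1 cm

r_cr = 11.1 cm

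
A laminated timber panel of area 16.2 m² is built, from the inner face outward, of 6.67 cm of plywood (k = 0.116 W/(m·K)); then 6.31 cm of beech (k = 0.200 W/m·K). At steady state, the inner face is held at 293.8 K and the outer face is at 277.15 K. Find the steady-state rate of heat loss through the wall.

Series thermal resistances, inner to outer:
  R_plywood = L/(kA) = 0.0667/(0.116·16.2) = 0.03549 K/W
  R_beech = L/(kA) = 0.0631/(0.200·16.2) = 0.01948 K/W
ΣR = 0.03549 + 0.01948 = 0.05497 K/W
Q = ΔT/ΣR = (293.8 K − 277.15 K)/0.05497 = 303 W

Q = 303 W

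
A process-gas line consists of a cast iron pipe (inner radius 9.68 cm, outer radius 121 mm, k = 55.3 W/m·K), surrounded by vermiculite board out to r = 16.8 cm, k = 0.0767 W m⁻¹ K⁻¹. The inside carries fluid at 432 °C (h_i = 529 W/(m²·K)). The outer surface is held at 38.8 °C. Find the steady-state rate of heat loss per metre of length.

Q' = 574 W/m

Treat each layer as a resistance in series:
  R'_conv,in = 1/(2πr h) = 1/(2π·0.0968·529) = 0.003108 m·K/W
  R'_cast iron = ln(0.121/0.0968)/(2πk) = 0.2231/(2π·55.3) = 6.422×10^-4 m·K/W
  R'_vermiculite board = ln(0.168/0.121)/(2πk) = 0.3282/(2π·0.0767) = 0.6810 m·K/W
ΣR = 0.003108 + 6.422×10^-4 + 0.6810 = 0.6848 m·K/W
Q' = ΔT/ΣR = (432 °C − 38.8 °C)/0.6848 = 574 W/m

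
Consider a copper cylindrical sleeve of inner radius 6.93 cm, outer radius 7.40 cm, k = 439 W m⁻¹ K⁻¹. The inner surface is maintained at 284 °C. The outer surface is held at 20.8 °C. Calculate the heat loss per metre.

Q' = 11100 kW/m

Q' = 2πk·ΔT/ln(r₂/r₁) = 2π × 439 × 263.2 / ln(0.0740/0.0693) = 1.11×10^7 W/m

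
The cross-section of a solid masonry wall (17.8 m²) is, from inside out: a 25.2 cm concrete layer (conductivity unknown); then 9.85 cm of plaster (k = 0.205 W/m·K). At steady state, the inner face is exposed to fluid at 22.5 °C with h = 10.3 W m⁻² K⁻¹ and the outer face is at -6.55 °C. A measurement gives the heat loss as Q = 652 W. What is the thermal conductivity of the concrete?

ΣR = ΔT/Q = |22.5 − -6.55|/652 = 0.04456 K/W
Known resistances:
  R_conv,in = 1/(hA) = 1/(10.3·17.8) = 0.005454 K/W
  R_plaster = L/(kA) = 0.0985/(0.205·17.8) = 0.02699 K/W
R_concrete = ΣR − ΣR_known = 0.04456 − 0.03244 = 0.01212 K/W
L/(kA) = 0.01212 ⇒ k = 0.252/(0.01212·17.8) = 1.17 W/m·K

k = 1.17 W/m·K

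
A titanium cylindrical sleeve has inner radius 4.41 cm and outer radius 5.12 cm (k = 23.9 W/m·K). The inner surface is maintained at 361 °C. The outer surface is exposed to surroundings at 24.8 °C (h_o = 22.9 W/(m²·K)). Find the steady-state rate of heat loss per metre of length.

Q' = 2.46 kW/m

Treat each layer as a resistance in series:
  R'_titanium = ln(0.0512/0.0441)/(2πk) = 0.1493/(2π·23.9) = 9.941×10^-4 m·K/W
  R'_conv,out = 1/(2πr h) = 1/(2π·0.0512·22.9) = 0.1357 m·K/W
ΣR = 9.941×10^-4 + 0.1357 = 0.1367 m·K/W
Q' = ΔT/ΣR = (361 °C − 24.8 °C)/0.1367 = 2460 W/m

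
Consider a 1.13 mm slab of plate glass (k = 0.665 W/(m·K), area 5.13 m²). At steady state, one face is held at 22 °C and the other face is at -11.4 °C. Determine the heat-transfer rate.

Q = kA·ΔT/L = 0.665 × 5.13 × |22 °C − -11.4 °C| / 0.00113 = 1.01×10^5 W

Q = 101 kW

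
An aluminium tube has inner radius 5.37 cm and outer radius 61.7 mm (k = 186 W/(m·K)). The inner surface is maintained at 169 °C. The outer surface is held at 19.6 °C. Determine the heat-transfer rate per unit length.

Q' = 1.26×10^6 W/m

Q' = 2πk·ΔT/ln(r₂/r₁) = 2π × 186 × 149.4 / ln(0.0617/0.0537) = 1.26×10^6 W/m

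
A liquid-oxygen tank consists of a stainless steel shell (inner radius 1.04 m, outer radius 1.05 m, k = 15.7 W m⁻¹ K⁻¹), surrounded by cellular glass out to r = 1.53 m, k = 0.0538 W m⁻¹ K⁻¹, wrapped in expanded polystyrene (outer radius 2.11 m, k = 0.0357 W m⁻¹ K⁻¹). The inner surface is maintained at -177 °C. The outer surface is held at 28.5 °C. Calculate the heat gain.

Q = 244 W

Treat each layer as a resistance in series:
  R_stainless steel = (1/1.04 − 1/1.05)/(4πk) = 0.009158/(4π·15.7) = 4.642×10^-5 K/W
  R_cellular glass = (1/1.05 − 1/1.53)/(4πk) = 0.2988/(4π·0.0538) = 0.4419 K/W
  R_expanded polystyrene = (1/1.53 − 1/2.11)/(4πk) = 0.1797/(4π·0.0357) = 0.4005 K/W
ΣR = 4.642×10^-5 + 0.4419 + 0.4005 = 0.8424 K/W
Q = ΔT/ΣR = (-177 °C − 28.5 °C)/0.8424 = -244 W
(Negative Q ⇒ heat flows inward; heat gain = 244 W.)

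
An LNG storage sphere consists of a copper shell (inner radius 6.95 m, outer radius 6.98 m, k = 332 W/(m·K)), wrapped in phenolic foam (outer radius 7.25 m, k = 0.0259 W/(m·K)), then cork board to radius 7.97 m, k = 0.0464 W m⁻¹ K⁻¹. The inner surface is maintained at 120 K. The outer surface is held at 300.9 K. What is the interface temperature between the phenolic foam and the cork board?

Resistance network (inner→outer):
  R_copper = (1/6.95 − 1/6.98)/(4πk) = 6.184×10^-4/(4π·332) = 1.482×10^-7 K/W
  R_phenolic foam = (1/6.98 − 1/7.25)/(4πk) = 0.005335/(4π·0.0259) = 0.01639 K/W
  R_cork board = (1/7.25 − 1/7.97)/(4πk) = 0.01246/(4π·0.0464) = 0.02137 K/W
ΣR = 1.482×10^-7 + 0.01639 + 0.02137 = 0.03776 K/W
Q = ΔT/ΣR = (120 K − 300.9 K)/0.03776 = -4791 W
From the inner boundary to the phenolic foam/cork board interface, ΣR_partial = 0.01639 K/W.
T_interface = T_in − Q·ΣR_partial = 120 K − (-4791)(0.01639) = 198.5 K

T = 198.5 K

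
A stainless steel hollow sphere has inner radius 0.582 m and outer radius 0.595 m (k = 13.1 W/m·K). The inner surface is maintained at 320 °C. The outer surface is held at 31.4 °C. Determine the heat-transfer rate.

Q = 1.27×10^6 W

Q = 4πk·ΔT/(1/r₁ − 1/r₂) = 4π × 13.1 × 288.6 / (1/0.582 − 1/0.595) = 1.27×10^6 W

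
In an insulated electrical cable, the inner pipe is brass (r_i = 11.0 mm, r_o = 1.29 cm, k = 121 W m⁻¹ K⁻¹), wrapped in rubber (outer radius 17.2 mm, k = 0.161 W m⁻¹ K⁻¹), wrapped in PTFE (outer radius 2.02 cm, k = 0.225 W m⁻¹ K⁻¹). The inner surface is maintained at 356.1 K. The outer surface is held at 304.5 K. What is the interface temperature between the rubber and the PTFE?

Series thermal resistances, inner to outer:
  R'_brass = ln(0.0129/0.0110)/(2πk) = 0.1593/(2π·121) = 2.096×10^-4 m·K/W
  R'_rubber = ln(0.0172/0.0129)/(2πk) = 0.2877/(2π·0.161) = 0.2844 m·K/W
  R'_PTFE = ln(0.0202/0.0172)/(2πk) = 0.1608/(2π·0.225) = 0.1137 m·K/W
ΣR = 2.096×10^-4 + 0.2844 + 0.1137 = 0.3983 m·K/W
Q' = ΔT/ΣR = (356.1 K − 304.5 K)/0.3983 = 129.6 W/m
From the inner boundary to the rubber/PTFE interface, ΣR_partial = 0.2846 m·K/W.
T_interface = T_in − Q'·ΣR_partial = 356.1 K − (129.6)(0.2846) = 319.2 K

T = 319.2 K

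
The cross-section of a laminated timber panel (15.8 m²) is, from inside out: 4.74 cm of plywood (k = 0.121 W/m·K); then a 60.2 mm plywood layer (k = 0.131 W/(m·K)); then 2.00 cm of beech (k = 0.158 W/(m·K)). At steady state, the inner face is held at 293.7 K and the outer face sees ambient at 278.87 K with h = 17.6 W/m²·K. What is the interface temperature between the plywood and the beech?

T = 281.50 K

Series thermal resistances, inner to outer:
  R_plywood = L/(kA) = 0.0474/(0.121·15.8) = 0.02479 K/W
  R_plywood = L/(kA) = 0.0602/(0.131·15.8) = 0.02908 K/W
  R_beech = L/(kA) = 0.0200/(0.158·15.8) = 0.008012 K/W
  R_conv,out = 1/(hA) = 1/(17.6·15.8) = 0.003596 K/W
ΣR = 0.02479 + 0.02908 + 0.008012 + 0.003596 = 0.06548 K/W
Q = ΔT/ΣR = (293.7 K − 278.87 K)/0.06548 = 226.5 W
From the inner boundary to the plywood/beech interface, ΣR_partial = 0.05387 K/W.
T_interface = T_in − Q·ΣR_partial = 293.7 K − (226.5)(0.05387) = 281.50 K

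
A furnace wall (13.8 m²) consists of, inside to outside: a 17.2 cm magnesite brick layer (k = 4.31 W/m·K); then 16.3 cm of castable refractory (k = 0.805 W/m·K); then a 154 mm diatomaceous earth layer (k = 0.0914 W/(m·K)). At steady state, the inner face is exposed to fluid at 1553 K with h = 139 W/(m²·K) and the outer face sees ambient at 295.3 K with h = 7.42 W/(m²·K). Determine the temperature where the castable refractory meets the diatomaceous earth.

T = 1401 K

Resistance network (inner→outer):
  R_conv,in = 1/(hA) = 1/(139·13.8) = 5.213×10^-4 K/W
  R_magnesite brick = L/(kA) = 0.172/(4.31·13.8) = 0.002892 K/W
  R_castable refractory = L/(kA) = 0.163/(0.805·13.8) = 0.01467 K/W
  R_diatomaceous earth = L/(kA) = 0.154/(0.0914·13.8) = 0.1221 K/W
  R_conv,out = 1/(hA) = 1/(7.42·13.8) = 0.009766 K/W
ΣR = 5.213×10^-4 + 0.002892 + 0.01467 + 0.1221 + 0.009766 = 0.1499 K/W
Q = ΔT/ΣR = (1553 K − 295.3 K)/0.1499 = 8390 W
From the inner boundary to the castable refractory/diatomaceous earth interface, ΣR_partial = 0.01808 K/W.
T_interface = T_in − Q·ΣR_partial = 1553 K − (8390)(0.01808) = 1401 K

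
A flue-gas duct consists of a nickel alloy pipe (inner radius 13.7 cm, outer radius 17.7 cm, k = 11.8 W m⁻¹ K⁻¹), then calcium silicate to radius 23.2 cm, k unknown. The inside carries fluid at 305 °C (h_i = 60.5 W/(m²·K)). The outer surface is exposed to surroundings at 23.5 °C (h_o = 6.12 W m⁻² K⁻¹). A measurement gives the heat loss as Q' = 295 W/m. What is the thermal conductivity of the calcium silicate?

ΣR = ΔT/Q' = |305 − 23.5|/295 = 0.9542 m·K/W
Known resistances:
  R'_conv,in = 1/(2πr h) = 1/(2π·0.137·60.5) = 0.01920 m·K/W
  R'_nickel alloy = ln(0.177/0.137)/(2πk) = 0.2562/(2π·11.8) = 0.003455 m·K/W
  R'_conv,out = 1/(2πr h) = 1/(2π·0.232·6.12) = 0.1121 m·K/W
R_calcium silicate = ΣR − ΣR_known = 0.9542 − 0.1348 = 0.8194 m·K/W
ln(r₂/r₁)/(2πk) = 0.8194 ⇒ k = 0.2706/(2π·0.8194) = 0.0526 W/m·K

k = 0.0526 W/m·K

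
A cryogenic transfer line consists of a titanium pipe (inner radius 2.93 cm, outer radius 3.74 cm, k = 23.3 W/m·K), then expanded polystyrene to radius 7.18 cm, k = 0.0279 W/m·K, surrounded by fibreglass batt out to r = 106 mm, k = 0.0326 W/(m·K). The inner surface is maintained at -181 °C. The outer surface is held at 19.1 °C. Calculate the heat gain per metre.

Q' = 35.6 W/m

Series thermal resistances, inner to outer:
  R'_titanium = ln(0.0374/0.0293)/(2πk) = 0.2441/(2π·23.3) = 0.001667 m·K/W
  R'_expanded polystyrene = ln(0.0718/0.0374)/(2πk) = 0.6522/(2π·0.0279) = 3.721 m·K/W
  R'_fibreglass batt = ln(0.106/0.0718)/(2πk) = 0.3896/(2π·0.0326) = 1.902 m·K/W
ΣR = 0.001667 + 3.721 + 1.902 = 5.625 m·K/W
Q' = ΔT/ΣR = (-181 °C − 19.1 °C)/5.625 = -35.6 W/m
(Negative Q' ⇒ heat flows inward; heat gain = 35.6 W/m.)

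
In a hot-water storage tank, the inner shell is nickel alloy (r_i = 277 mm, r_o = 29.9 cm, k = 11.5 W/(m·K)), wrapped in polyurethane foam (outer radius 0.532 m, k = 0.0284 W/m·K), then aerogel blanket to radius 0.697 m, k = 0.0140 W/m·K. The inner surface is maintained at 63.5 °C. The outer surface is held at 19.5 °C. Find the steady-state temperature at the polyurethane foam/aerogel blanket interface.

Treat each layer as a resistance in series:
  R_nickel alloy = (1/0.277 − 1/0.299)/(4πk) = 0.2656/(4π·11.5) = 0.001838 K/W
  R_polyurethane foam = (1/0.299 − 1/0.532)/(4πk) = 1.465/(4π·0.0284) = 4.104 K/W
  R_aerogel blanket = (1/0.532 − 1/0.697)/(4πk) = 0.4450/(4π·0.0140) = 2.529 K/W
ΣR = 0.001838 + 4.104 + 2.529 = 6.635 K/W
Q = ΔT/ΣR = (63.5 °C − 19.5 °C)/6.635 = 6.631 W
From the inner boundary to the polyurethane foam/aerogel blanket interface, ΣR_partial = 4.106 K/W.
T_interface = T_in − Q·ΣR_partial = 63.5 °C − (6.631)(4.106) = 36.3 °C

T = 36.3 °C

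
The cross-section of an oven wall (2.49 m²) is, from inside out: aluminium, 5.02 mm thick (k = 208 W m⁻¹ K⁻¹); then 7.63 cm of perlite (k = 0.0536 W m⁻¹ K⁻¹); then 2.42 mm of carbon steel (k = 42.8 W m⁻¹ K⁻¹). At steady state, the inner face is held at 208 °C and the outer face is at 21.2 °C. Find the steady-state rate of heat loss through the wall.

Treat each layer as a resistance in series:
  R_aluminium = L/(kA) = 0.00502/(208·2.49) = 9.693×10^-6 K/W
  R_perlite = L/(kA) = 0.0763/(0.0536·2.49) = 0.5717 K/W
  R_carbon steel = L/(kA) = 0.00242/(42.8·2.49) = 2.271×10^-5 K/W
ΣR = 9.693×10^-6 + 0.5717 + 2.271×10^-5 = 0.5717 K/W
Q = ΔT/ΣR = (208 °C − 21.2 °C)/0.5717 = 327 W

Q = 327 W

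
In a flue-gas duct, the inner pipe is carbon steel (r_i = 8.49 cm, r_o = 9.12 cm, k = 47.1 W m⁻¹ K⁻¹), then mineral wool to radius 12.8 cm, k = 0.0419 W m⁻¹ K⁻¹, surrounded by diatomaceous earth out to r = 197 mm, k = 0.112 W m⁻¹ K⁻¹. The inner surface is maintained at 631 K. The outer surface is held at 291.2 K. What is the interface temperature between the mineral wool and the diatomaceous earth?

Treat each layer as a resistance in series:
  R'_carbon steel = ln(0.0912/0.0849)/(2πk) = 0.07158/(2π·47.1) = 2.419×10^-4 m·K/W
  R'_mineral wool = ln(0.128/0.0912)/(2πk) = 0.3390/(2π·0.0419) = 1.288 m·K/W
  R'_diatomaceous earth = ln(0.197/0.128)/(2πk) = 0.4312/(2π·0.112) = 0.6127 m·K/W
ΣR = 2.419×10^-4 + 1.288 + 0.6127 = 1.901 m·K/W
Q' = ΔT/ΣR = (631 K − 291.2 K)/1.901 = 178.7 W/m
From the inner boundary to the mineral wool/diatomaceous earth interface, ΣR_partial = 1.288 m·K/W.
T_interface = T_in − Q'·ΣR_partial = 631 K − (178.7)(1.288) = 401 K

T = 401 K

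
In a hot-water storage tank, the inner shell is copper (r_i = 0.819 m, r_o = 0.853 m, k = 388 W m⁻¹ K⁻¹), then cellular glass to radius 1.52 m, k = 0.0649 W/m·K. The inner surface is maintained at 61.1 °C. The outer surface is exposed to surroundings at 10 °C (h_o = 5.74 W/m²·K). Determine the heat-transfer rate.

Treat each layer as a resistance in series:
  R_copper = (1/0.819 − 1/0.853)/(4πk) = 0.04867/(4π·388) = 9.982×10^-6 K/W
  R_cellular glass = (1/0.853 − 1/1.52)/(4πk) = 0.5144/(4π·0.0649) = 0.6308 K/W
  R_conv,out = 1/(4πr²h) = 1/(4π·1.52²·5.74) = 0.006001 K/W
ΣR = 9.982×10^-6 + 0.6308 + 0.006001 = 0.6368 K/W
Q = ΔT/ΣR = (61.1 °C − 10 °C)/0.6368 = 80.2 W

Q = 80.2 W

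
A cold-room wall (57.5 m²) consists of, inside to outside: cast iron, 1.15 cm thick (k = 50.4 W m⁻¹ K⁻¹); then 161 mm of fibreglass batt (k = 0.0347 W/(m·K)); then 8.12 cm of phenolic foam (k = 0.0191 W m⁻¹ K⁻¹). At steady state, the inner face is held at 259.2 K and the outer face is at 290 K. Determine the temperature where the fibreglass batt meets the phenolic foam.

Resistance network (inner→outer):
  R_cast iron = L/(kA) = 0.0115/(50.4·57.5) = 3.968×10^-6 K/W
  R_fibreglass batt = L/(kA) = 0.161/(0.0347·57.5) = 0.08069 K/W
  R_phenolic foam = L/(kA) = 0.0812/(0.0191·57.5) = 0.07394 K/W
ΣR = 3.968×10^-6 + 0.08069 + 0.07394 = 0.1546 K/W
Q = ΔT/ΣR = (259.2 K − 290 K)/0.1546 = -199.2 W
From the inner boundary to the fibreglass batt/phenolic foam interface, ΣR_partial = 0.08069 K/W.
T_interface = T_in − Q·ΣR_partial = 259.2 K − (-199.2)(0.08069) = 275.27 K

T = 275.27 K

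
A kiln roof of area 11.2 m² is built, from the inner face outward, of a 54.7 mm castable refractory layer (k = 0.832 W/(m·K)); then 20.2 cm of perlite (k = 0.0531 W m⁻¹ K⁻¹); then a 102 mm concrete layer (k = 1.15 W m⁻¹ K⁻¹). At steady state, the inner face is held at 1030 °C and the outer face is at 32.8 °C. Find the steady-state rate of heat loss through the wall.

Q = 2820 W

Resistance network (inner→outer):
  R_castable refractory = L/(kA) = 0.0547/(0.832·11.2) = 0.005870 K/W
  R_perlite = L/(kA) = 0.202/(0.0531·11.2) = 0.3397 K/W
  R_concrete = L/(kA) = 0.102/(1.15·11.2) = 0.007919 K/W
ΣR = 0.005870 + 0.3397 + 0.007919 = 0.3535 K/W
Q = ΔT/ΣR = (1030 °C − 32.8 °C)/0.3535 = 2820 W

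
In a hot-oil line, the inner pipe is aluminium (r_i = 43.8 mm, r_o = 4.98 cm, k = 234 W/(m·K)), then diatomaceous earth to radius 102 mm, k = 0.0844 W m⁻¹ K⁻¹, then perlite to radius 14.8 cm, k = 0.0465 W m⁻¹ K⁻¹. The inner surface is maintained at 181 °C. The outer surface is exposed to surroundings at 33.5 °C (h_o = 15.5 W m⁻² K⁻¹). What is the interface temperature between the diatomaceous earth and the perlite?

T = 107 °C

Resistance network (inner→outer):
  R'_aluminium = ln(0.0498/0.0438)/(2πk) = 0.1284/(2π·234) = 8.732×10^-5 m·K/W
  R'_diatomaceous earth = ln(0.102/0.0498)/(2πk) = 0.7170/(2π·0.0844) = 1.352 m·K/W
  R'_perlite = ln(0.148/0.102)/(2πk) = 0.3722/(2π·0.0465) = 1.274 m·K/W
  R'_conv,out = 1/(2πr h) = 1/(2π·0.148·15.5) = 0.06938 m·K/W
ΣR = 8.732×10^-5 + 1.352 + 1.274 + 0.06938 = 2.695 m·K/W
Q' = ΔT/ΣR = (181 °C − 33.5 °C)/2.695 = 54.73 W/m
From the inner boundary to the diatomaceous earth/perlite interface, ΣR_partial = 1.352 m·K/W.
T_interface = T_in − Q'·ΣR_partial = 181 °C − (54.73)(1.352) = 107 °C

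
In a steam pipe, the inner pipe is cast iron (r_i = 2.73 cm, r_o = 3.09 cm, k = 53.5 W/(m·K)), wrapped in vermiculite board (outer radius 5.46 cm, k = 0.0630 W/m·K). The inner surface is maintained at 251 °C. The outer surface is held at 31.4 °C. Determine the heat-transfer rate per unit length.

Resistance network (inner→outer):
  R'_cast iron = ln(0.0309/0.0273)/(2πk) = 0.1239/(2π·53.5) = 3.685×10^-4 m·K/W
  R'_vermiculite board = ln(0.0546/0.0309)/(2πk) = 0.5693/(2π·0.0630) = 1.438 m·K/W
ΣR = 3.685×10^-4 + 1.438 = 1.438 m·K/W
Q' = ΔT/ΣR = (251 °C − 31.4 °C)/1.438 = 153 W/m

Q' = 153 W/m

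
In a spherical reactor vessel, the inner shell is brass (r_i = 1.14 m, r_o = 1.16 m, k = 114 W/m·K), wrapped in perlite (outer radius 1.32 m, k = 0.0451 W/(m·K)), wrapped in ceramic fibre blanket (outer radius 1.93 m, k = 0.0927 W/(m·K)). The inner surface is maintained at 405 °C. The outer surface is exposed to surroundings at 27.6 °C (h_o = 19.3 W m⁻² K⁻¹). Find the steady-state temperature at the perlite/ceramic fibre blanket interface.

Resistance network (inner→outer):
  R_brass = (1/1.14 − 1/1.16)/(4πk) = 0.01512/(4π·114) = 1.056×10^-5 K/W
  R_perlite = (1/1.16 − 1/1.32)/(4πk) = 0.1045/(4π·0.0451) = 0.1844 K/W
  R_ceramic fibre blanket = (1/1.32 − 1/1.93)/(4πk) = 0.2394/(4π·0.0927) = 0.2055 K/W
  R_conv,out = 1/(4πr²h) = 1/(4π·1.93²·19.3) = 0.001107 K/W
ΣR = 1.056×10^-5 + 0.1844 + 0.2055 + 0.001107 = 0.3910 K/W
Q = ΔT/ΣR = (405 °C − 27.6 °C)/0.3910 = 965.2 W
From the inner boundary to the perlite/ceramic fibre blanket interface, ΣR_partial = 0.1844 K/W.
T_interface = T_in − Q·ΣR_partial = 405 °C − (965.2)(0.1844) = 227 °C

T = 227 °C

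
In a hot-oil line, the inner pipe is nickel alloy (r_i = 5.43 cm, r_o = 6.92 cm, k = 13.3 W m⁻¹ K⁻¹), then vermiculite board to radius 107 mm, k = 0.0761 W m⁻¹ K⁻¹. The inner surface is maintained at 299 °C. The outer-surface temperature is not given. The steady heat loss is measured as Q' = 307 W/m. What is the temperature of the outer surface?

T_out = 18.3 °C

Series resistances:
  R'_nickel alloy = ln(0.0692/0.0543)/(2πk) = 0.2425/(2π·13.3) = 0.002902 m·K/W
  R'_vermiculite board = ln(0.107/0.0692)/(2πk) = 0.4358/(2π·0.0761) = 0.9115 m·K/W
ΣR = 0.9144 m·K/W
ΔT = Q'·ΣR = 307 × 0.9144 = 280.7 K
Heat flows outward, so T_out = T_in − ΔT = 299 − 280.7 = 18.3 °C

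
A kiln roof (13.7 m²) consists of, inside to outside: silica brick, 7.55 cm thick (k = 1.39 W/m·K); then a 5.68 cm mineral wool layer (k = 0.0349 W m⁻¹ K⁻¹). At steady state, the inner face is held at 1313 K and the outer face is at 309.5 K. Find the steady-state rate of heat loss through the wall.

Treat each layer as a resistance in series:
  R_silica brick = L/(kA) = 0.0755/(1.39·13.7) = 0.003965 K/W
  R_mineral wool = L/(kA) = 0.0568/(0.0349·13.7) = 0.1188 K/W
ΣR = 0.003965 + 0.1188 = 0.1228 K/W
Q = ΔT/ΣR = (1313 K − 309.5 K)/0.1228 = 8170 W

Q = 8.17 kW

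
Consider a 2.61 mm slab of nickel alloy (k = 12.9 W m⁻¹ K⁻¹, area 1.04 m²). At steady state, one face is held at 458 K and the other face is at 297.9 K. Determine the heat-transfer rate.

Q = kA·ΔT/L = 12.9 × 1.04 × |458 K − 297.9 K| / 0.00261 = 8.23×10^5 W

Q = 823 kW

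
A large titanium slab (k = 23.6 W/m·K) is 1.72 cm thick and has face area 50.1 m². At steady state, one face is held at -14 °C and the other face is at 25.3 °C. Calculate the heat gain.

Q = 2700 kW

Q = kA·ΔT/L = 23.6 × 50.1 × |-14 °C − 25.3 °C| / 0.0172 = 2.70×10^6 W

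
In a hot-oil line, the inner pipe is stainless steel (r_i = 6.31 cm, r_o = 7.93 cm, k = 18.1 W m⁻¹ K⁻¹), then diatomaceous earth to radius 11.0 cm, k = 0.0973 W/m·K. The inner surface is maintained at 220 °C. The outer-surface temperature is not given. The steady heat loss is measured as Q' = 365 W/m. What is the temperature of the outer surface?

T_out = 23.9 °C

Sum the resistances:
  R'_stainless steel = ln(0.0793/0.0631)/(2πk) = 0.2285/(2π·18.1) = 0.002009 m·K/W
  R'_diatomaceous earth = ln(0.110/0.0793)/(2πk) = 0.3272/(2π·0.0973) = 0.5353 m·K/W
ΣR = 0.5373 m·K/W
ΔT = Q'·ΣR = 365 × 0.5373 = 196.1 K
Heat flows outward, so T_out = T_in − ΔT = 220 − 196.1 = 23.9 °C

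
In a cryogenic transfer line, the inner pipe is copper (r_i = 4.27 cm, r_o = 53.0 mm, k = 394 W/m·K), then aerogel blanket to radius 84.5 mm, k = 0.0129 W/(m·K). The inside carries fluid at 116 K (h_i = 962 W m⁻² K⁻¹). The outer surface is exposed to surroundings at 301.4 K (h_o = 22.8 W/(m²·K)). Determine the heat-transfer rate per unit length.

Q' = 31.7 W/m

Treat each layer as a resistance in series:
  R'_conv,in = 1/(2πr h) = 1/(2π·0.0427·962) = 0.003875 m·K/W
  R'_copper = ln(0.0530/0.0427)/(2πk) = 0.2161/(2π·394) = 8.729×10^-5 m·K/W
  R'_aerogel blanket = ln(0.0845/0.0530)/(2πk) = 0.4665/(2π·0.0129) = 5.755 m·K/W
  R'_conv,out = 1/(2πr h) = 1/(2π·0.0845·22.8) = 0.08261 m·K/W
ΣR = 0.003875 + 8.729×10^-5 + 5.755 + 0.08261 = 5.842 m·K/W
Q' = ΔT/ΣR = (116 K − 301.4 K)/5.842 = -31.7 W/m
(Negative Q' ⇒ heat flows inward; heat gain = 31.7 W/m.)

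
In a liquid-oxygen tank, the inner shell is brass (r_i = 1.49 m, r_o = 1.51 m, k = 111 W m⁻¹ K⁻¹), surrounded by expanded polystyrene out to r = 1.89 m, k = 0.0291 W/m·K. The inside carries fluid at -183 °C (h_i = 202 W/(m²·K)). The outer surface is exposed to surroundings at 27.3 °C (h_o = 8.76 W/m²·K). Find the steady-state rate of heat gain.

Q = 573 W

Series thermal resistances, inner to outer:
  R_conv,in = 1/(4πr²h) = 1/(4π·1.49²·202) = 1.774×10^-4 K/W
  R_brass = (1/1.49 − 1/1.51)/(4πk) = 0.008889/(4π·111) = 6.373×10^-6 K/W
  R_expanded polystyrene = (1/1.51 − 1/1.89)/(4πk) = 0.1332/(4π·0.0291) = 0.3641 K/W
  R_conv,out = 1/(4πr²h) = 1/(4π·1.89²·8.76) = 0.002543 K/W
ΣR = 1.774×10^-4 + 6.373×10^-6 + 0.3641 + 0.002543 = 0.3668 K/W
Q = ΔT/ΣR = (-183 °C − 27.3 °C)/0.3668 = -573 W
(Negative Q ⇒ heat flows inward; heat gain = 573 W.)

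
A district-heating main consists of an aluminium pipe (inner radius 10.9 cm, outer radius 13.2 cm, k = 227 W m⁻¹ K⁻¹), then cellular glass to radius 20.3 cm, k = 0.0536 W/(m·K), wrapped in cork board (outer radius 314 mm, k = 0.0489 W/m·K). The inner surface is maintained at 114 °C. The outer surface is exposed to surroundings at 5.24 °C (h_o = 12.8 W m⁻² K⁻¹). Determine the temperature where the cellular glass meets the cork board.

T = 63.2 °C

Resistance network (inner→outer):
  R'_aluminium = ln(0.132/0.109)/(2πk) = 0.1915/(2π·227) = 1.342×10^-4 m·K/W
  R'_cellular glass = ln(0.203/0.132)/(2πk) = 0.4304/(2π·0.0536) = 1.278 m·K/W
  R'_cork board = ln(0.314/0.203)/(2πk) = 0.4362/(2π·0.0489) = 1.420 m·K/W
  R'_conv,out = 1/(2πr h) = 1/(2π·0.314·12.8) = 0.03960 m·K/W
ΣR = 1.342×10^-4 + 1.278 + 1.420 + 0.03960 = 2.738 m·K/W
Q' = ΔT/ΣR = (114 °C − 5.24 °C)/2.738 = 39.72 W/m
From the inner boundary to the cellular glass/cork board interface, ΣR_partial = 1.278 m·K/W.
T_interface = T_in − Q'·ΣR_partial = 114 °C − (39.72)(1.278) = 63.2 °C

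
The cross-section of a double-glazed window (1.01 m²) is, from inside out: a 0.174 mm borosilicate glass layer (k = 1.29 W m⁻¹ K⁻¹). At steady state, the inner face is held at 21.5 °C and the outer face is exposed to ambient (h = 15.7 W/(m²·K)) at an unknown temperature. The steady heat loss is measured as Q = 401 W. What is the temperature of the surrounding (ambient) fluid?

T_out = -3.84 °C

Sum the resistances:
  R_borosilicate glass = L/(kA) = 1.74×10^-4/(1.29·1.01) = 1.335×10^-4 K/W
  R_conv,out = 1/(hA) = 1/(15.7·1.01) = 0.06306 K/W
ΣR = 0.06320 K/W
ΔT = Q·ΣR = 401 × 0.06320 = 25.34 K
Heat flows outward, so T_out = T_in − ΔT = 21.5 − 25.34 = -3.84 °C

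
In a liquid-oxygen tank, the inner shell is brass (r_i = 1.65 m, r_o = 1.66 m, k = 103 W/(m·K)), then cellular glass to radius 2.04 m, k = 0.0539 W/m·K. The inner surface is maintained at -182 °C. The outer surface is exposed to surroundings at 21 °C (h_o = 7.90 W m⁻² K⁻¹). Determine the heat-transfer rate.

Series thermal resistances, inner to outer:
  R_brass = (1/1.65 − 1/1.66)/(4πk) = 0.003651/(4π·103) = 2.821×10^-6 K/W
  R_cellular glass = (1/1.66 − 1/2.04)/(4πk) = 0.1122/(4π·0.0539) = 0.1657 K/W
  R_conv,out = 1/(4πr²h) = 1/(4π·2.04²·7.90) = 0.002420 K/W
ΣR = 2.821×10^-6 + 0.1657 + 0.002420 = 0.1681 K/W
Q = ΔT/ΣR = (-182 °C − 21 °C)/0.1681 = -1210 W
(Negative Q ⇒ heat flows inward; heat gain = 1210 W.)

Q = 1210 W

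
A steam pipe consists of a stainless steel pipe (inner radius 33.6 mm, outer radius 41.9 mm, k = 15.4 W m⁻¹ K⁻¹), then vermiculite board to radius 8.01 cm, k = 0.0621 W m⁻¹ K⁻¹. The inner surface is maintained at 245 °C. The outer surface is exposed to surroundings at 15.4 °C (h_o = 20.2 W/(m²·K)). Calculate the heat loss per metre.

Series thermal resistances, inner to outer:
  R'_stainless steel = ln(0.0419/0.0336)/(2πk) = 0.2208/(2π·15.4) = 0.002281 m·K/W
  R'_vermiculite board = ln(0.0801/0.0419)/(2πk) = 0.6480/(2π·0.0621) = 1.661 m·K/W
  R'_conv,out = 1/(2πr h) = 1/(2π·0.0801·20.2) = 0.09836 m·K/W
ΣR = 0.002281 + 1.661 + 0.09836 = 1.762 m·K/W
Q' = ΔT/ΣR = (245 °C − 15.4 °C)/1.762 = 130 W/m

Q' = 130 W/m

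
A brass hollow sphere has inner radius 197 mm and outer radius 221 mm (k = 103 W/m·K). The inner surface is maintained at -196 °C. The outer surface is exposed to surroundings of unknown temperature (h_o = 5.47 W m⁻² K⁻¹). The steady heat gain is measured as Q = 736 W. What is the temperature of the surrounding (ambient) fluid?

Sum the resistances:
  R_brass = (1/0.197 − 1/0.221)/(4πk) = 0.5513/(4π·103) = 4.259×10^-4 K/W
  R_conv,out = 1/(4πr²h) = 1/(4π·0.221²·5.47) = 0.2979 K/W
ΣR = 0.2983 K/W
ΔT = Q·ΣR = 736 × 0.2983 = 219.5 K
Heat flows inward, so T_out = T_in + ΔT = -196 + 219.5 = 23.5 °C

T_out = 23.5 °C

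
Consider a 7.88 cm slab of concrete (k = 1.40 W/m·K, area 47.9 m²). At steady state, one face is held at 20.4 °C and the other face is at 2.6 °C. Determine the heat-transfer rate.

Q = 15100 W

Q = kA·ΔT/L = 1.40 × 47.9 × |20.4 °C − 2.6 °C| / 0.0788 = 15100 W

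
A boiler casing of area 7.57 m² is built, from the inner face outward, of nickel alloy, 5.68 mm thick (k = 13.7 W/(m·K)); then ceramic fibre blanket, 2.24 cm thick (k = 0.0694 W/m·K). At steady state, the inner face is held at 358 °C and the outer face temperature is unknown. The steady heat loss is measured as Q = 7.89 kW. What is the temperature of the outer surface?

Sum the resistances:
  R_nickel alloy = L/(kA) = 0.00568/(13.7·7.57) = 5.477×10^-5 K/W
  R_ceramic fibre blanket = L/(kA) = 0.0224/(0.0694·7.57) = 0.04264 K/W
ΣR = 0.04269 K/W
ΔT = Q·ΣR = 7890 × 0.04269 = 336.8 K
Heat flows outward, so T_out = T_in − ΔT = 358 − 336.8 = 21.2 °C

T_out = 21.2 °C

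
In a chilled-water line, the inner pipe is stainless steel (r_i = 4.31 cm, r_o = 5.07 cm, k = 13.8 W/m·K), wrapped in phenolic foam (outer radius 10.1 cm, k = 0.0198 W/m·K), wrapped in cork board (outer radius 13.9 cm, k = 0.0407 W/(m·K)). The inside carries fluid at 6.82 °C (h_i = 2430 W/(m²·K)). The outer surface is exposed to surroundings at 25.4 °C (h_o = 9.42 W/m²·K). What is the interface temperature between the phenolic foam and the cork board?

Series thermal resistances, inner to outer:
  R'_conv,in = 1/(2πr h) = 1/(2π·0.0431·2430) = 0.001520 m·K/W
  R'_stainless steel = ln(0.0507/0.0431)/(2πk) = 0.1624/(2π·13.8) = 0.001873 m·K/W
  R'_phenolic foam = ln(0.101/0.0507)/(2πk) = 0.6892/(2π·0.0198) = 5.540 m·K/W
  R'_cork board = ln(0.139/0.101)/(2πk) = 0.3194/(2π·0.0407) = 1.249 m·K/W
  R'_conv,out = 1/(2πr h) = 1/(2π·0.139·9.42) = 0.1215 m·K/W
ΣR = 0.001520 + 0.001873 + 5.540 + 1.249 + 0.1215 = 6.914 m·K/W
Q' = ΔT/ΣR = (6.82 °C − 25.4 °C)/6.914 = -2.687 W/m
From the inner boundary to the phenolic foam/cork board interface, ΣR_partial = 5.543 m·K/W.
T_interface = T_in − Q'·ΣR_partial = 6.82 °C − (-2.687)(5.543) = 21.7 °C

T = 21.7 °C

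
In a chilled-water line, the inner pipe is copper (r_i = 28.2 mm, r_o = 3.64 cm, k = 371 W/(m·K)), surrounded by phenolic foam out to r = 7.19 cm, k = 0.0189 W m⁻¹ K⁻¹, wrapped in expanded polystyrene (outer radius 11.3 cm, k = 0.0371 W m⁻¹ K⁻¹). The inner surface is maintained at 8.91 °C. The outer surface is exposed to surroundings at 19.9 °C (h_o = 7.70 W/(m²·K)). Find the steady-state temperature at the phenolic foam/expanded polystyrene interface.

T = 16.9 °C

Treat each layer as a resistance in series:
  R'_copper = ln(0.0364/0.0282)/(2πk) = 0.2552/(2π·371) = 1.095×10^-4 m·K/W
  R'_phenolic foam = ln(0.0719/0.0364)/(2πk) = 0.6807/(2π·0.0189) = 5.732 m·K/W
  R'_expanded polystyrene = ln(0.113/0.0719)/(2πk) = 0.4521/(2π·0.0371) = 1.940 m·K/W
  R'_conv,out = 1/(2πr h) = 1/(2π·0.113·7.70) = 0.1829 m·K/W
ΣR = 1.095×10^-4 + 5.732 + 1.940 + 0.1829 = 7.855 m·K/W
Q' = ΔT/ΣR = (8.91 °C − 19.9 °C)/7.855 = -1.399 W/m
From the inner boundary to the phenolic foam/expanded polystyrene interface, ΣR_partial = 5.732 m·K/W.
T_interface = T_in − Q'·ΣR_partial = 8.91 °C − (-1.399)(5.732) = 16.9 °C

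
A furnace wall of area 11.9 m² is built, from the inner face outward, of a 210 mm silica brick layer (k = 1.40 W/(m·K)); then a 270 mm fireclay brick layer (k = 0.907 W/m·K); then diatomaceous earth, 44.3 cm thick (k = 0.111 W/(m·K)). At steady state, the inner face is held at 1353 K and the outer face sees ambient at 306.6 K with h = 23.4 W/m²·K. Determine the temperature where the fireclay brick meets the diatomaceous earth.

T = 1248 K

Resistance network (inner→outer):
  R_silica brick = L/(kA) = 0.210/(1.40·11.9) = 0.01261 K/W
  R_fireclay brick = L/(kA) = 0.270/(0.907·11.9) = 0.02502 K/W
  R_diatomaceous earth = L/(kA) = 0.443/(0.111·11.9) = 0.3354 K/W
  R_conv,out = 1/(hA) = 1/(23.4·11.9) = 0.003591 K/W
ΣR = 0.01261 + 0.02502 + 0.3354 + 0.003591 = 0.3766 K/W
Q = ΔT/ΣR = (1353 K − 306.6 K)/0.3766 = 2779 W
From the inner boundary to the fireclay brick/diatomaceous earth interface, ΣR_partial = 0.03763 K/W.
T_interface = T_in − Q·ΣR_partial = 1353 K − (2779)(0.03763) = 1248 K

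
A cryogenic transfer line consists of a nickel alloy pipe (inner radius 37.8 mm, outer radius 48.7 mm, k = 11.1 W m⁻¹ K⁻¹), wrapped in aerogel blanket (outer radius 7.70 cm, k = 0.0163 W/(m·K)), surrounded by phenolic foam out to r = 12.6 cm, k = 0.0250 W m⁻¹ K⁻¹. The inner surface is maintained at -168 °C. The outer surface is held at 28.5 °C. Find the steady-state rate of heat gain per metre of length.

Q' = 25.8 W/m

Treat each layer as a resistance in series:
  R'_nickel alloy = ln(0.0487/0.0378)/(2πk) = 0.2534/(2π·11.1) = 0.003633 m·K/W
  R'_aerogel blanket = ln(0.0770/0.0487)/(2πk) = 0.4581/(2π·0.0163) = 4.473 m·K/W
  R'_phenolic foam = ln(0.126/0.0770)/(2πk) = 0.4925/(2π·0.0250) = 3.135 m·K/W
ΣR = 0.003633 + 4.473 + 3.135 = 7.612 m·K/W
Q' = ΔT/ΣR = (-168 °C − 28.5 °C)/7.612 = -25.8 W/m
(Negative Q' ⇒ heat flows inward; heat gain = 25.8 W/m.)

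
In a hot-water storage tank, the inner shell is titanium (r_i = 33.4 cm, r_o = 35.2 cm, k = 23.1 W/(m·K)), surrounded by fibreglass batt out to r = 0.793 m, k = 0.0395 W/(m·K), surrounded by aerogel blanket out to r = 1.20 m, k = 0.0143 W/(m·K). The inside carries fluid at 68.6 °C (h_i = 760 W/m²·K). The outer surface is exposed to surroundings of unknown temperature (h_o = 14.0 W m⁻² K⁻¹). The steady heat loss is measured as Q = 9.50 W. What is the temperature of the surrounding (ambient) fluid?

T_out = 15.7 °C

Sum the resistances:
  R_conv,in = 1/(4πr²h) = 1/(4π·0.334²·760) = 9.386×10^-4 K/W
  R_titanium = (1/0.334 − 1/0.352)/(4πk) = 0.1531/(4π·23.1) = 5.274×10^-4 K/W
  R_fibreglass batt = (1/0.352 − 1/0.793)/(4πk) = 1.580/(4π·0.0395) = 3.183 K/W
  R_aerogel blanket = (1/0.793 − 1/1.20)/(4πk) = 0.4277/(4π·0.0143) = 2.380 K/W
  R_conv,out = 1/(4πr²h) = 1/(4π·1.20²·14.0) = 0.003947 K/W
ΣR = 5.568 K/W
ΔT = Q·ΣR = 9.50 × 5.568 = 52.90 K
Heat flows outward, so T_out = T_in − ΔT = 68.6 − 52.90 = 15.7 °C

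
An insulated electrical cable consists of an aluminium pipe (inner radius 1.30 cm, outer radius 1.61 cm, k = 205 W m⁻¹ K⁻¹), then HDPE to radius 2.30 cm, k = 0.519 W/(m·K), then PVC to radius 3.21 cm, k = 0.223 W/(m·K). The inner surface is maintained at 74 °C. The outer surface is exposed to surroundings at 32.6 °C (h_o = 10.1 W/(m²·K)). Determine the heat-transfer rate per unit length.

Resistance network (inner→outer):
  R'_aluminium = ln(0.0161/0.0130)/(2πk) = 0.2139/(2π·205) = 1.660×10^-4 m·K/W
  R'_HDPE = ln(0.0230/0.0161)/(2πk) = 0.3567/(2π·0.519) = 0.1094 m·K/W
  R'_PVC = ln(0.0321/0.0230)/(2πk) = 0.3334/(2π·0.223) = 0.2379 m·K/W
  R'_conv,out = 1/(2πr h) = 1/(2π·0.0321·10.1) = 0.4909 m·K/W
ΣR = 1.660×10^-4 + 0.1094 + 0.2379 + 0.4909 = 0.8384 m·K/W
Q' = ΔT/ΣR = (74 °C − 32.6 °C)/0.8384 = 49.4 W/m

Q' = 49.4 W/m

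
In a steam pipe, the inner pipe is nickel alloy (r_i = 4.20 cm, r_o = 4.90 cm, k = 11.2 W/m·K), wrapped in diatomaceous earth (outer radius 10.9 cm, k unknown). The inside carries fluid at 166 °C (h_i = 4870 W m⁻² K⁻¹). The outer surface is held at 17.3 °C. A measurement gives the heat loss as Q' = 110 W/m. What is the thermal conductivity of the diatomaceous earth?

ΣR = ΔT/Q' = |166 − 17.3|/110 = 1.352 m·K/W
Known resistances:
  R'_conv,in = 1/(2πr h) = 1/(2π·0.0420·4870) = 7.781×10^-4 m·K/W
  R'_nickel alloy = ln(0.0490/0.0420)/(2πk) = 0.1542/(2π·11.2) = 0.002191 m·K/W
R_diatomaceous earth = ΣR − ΣR_known = 1.352 − 0.002969 = 1.349 m·K/W
ln(r₂/r₁)/(2πk) = 1.349 ⇒ k = 0.7995/(2π·1.349) = 0.0943 W/m·K

k = 0.0943 W/m·K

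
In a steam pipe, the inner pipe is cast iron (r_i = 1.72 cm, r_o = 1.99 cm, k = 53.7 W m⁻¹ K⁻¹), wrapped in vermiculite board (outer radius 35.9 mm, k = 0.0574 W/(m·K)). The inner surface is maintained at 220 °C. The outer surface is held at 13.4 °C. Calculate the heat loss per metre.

Q' = 126 W/m

Resistance network (inner→outer):
  R'_cast iron = ln(0.0199/0.0172)/(2πk) = 0.1458/(2π·53.7) = 4.321×10^-4 m·K/W
  R'_vermiculite board = ln(0.0359/0.0199)/(2πk) = 0.5900/(2π·0.0574) = 1.636 m·K/W
ΣR = 4.321×10^-4 + 1.636 = 1.636 m·K/W
Q' = ΔT/ΣR = (220 °C − 13.4 °C)/1.636 = 126 W/m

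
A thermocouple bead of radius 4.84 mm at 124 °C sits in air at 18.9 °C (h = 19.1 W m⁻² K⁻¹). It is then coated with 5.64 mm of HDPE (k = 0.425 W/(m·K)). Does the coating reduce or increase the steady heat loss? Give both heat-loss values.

increases: 0.591 → 1.79 W

Critical radius for a sphere: r_cr = 2k/h = 0.0445 m = 4.45 cm.
Outer radius after coating: r₂ = 0.00484 + 0.00564 = 0.01048 m.
Since r₁ < r_cr and r₂ ≤ r_cr, the coating moves toward the maximum at r_cr — heat loss rises.
Bare: R = 1/(4πr₁²h) = 177.9 K/W; Q = 105.1/177.9 = 0.591 W.
Coated: R = R_cond + R_conv = 58.75 K/W; Q = 105.1/58.75 = 1.79 W.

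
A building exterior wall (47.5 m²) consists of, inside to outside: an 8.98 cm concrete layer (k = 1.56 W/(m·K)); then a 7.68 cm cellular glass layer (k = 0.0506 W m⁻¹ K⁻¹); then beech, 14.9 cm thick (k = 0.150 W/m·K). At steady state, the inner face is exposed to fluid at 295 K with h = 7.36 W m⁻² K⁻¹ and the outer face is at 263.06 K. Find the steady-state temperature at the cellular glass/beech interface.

T = 274.79 K

Treat each layer as a resistance in series:
  R_conv,in = 1/(hA) = 1/(7.36·47.5) = 0.002860 K/W
  R_concrete = L/(kA) = 0.0898/(1.56·47.5) = 0.001212 K/W
  R_cellular glass = L/(kA) = 0.0768/(0.0506·47.5) = 0.03195 K/W
  R_beech = L/(kA) = 0.149/(0.150·47.5) = 0.02091 K/W
ΣR = 0.002860 + 0.001212 + 0.03195 + 0.02091 = 0.05693 K/W
Q = ΔT/ΣR = (295 K − 263.06 K)/0.05693 = 561.0 W
From the inner boundary to the cellular glass/beech interface, ΣR_partial = 0.03602 K/W.
T_interface = T_in − Q·ΣR_partial = 295 K − (561.0)(0.03602) = 274.79 K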